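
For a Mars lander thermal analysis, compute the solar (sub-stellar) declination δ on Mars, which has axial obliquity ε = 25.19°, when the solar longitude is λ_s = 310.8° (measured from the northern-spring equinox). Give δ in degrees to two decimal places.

sin δ = sin ε · sin λ_s = sin 25.19° × sin 310.8° = -0.322193.
δ = arcsin(-0.322193) = -18.80°.

δ = -18.80°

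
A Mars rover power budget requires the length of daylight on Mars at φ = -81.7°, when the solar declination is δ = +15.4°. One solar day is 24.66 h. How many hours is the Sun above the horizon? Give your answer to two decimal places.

0.00 h

cos H₀ = −tan φ · tan δ = 1.8881 ≥ 1, so the Sun never rises (polar night) and H₀ = 0.
Daylight = 2H₀/(2π) × 24.66 h = (0.0000/π) × 24.66 = 0.00 h.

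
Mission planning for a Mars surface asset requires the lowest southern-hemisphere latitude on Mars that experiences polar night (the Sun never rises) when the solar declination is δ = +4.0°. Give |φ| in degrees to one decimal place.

|φ| = 86.0°

Polar night requires cos H₀ = −tan φ tan δ ≥ 1, i.e. tan φ tan δ ≤ −1.
The boundary is |tan φ| · |tan δ| = 1, so |φ| = 90° − |δ| = 90° − 4.0° = 86.0° in the southern hemisphere.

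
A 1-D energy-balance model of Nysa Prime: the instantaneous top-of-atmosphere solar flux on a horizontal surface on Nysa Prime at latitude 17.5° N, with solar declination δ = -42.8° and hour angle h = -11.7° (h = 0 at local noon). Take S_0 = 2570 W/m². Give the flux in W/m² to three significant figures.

cos θ_z = sin ϕ sin δ + cos ϕ cos δ cos h = -0.204312 + 0.685231 = 0.480919.
Flux = S_0 · cos θ_z = 2570 × 0.480919 = 1236 W/m².

1.24e+03 W/m²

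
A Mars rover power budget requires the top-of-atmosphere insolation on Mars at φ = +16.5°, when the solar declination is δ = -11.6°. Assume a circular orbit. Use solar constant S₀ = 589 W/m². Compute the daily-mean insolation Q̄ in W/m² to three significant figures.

cos H₀ = −tan(+16.5°) tan(-11.600°) = 0.0608, H₀ = 1.5100 rad.
Bracket: H₀ sin φ sin δ + cos φ cos δ sin H₀ = 1.5100×0.28402×-0.20108 + 0.95882×0.97958×0.99815 = -0.086237 + 0.937503 = 0.851266.
Q̄ = (S₀/π) × [bracket] = (589/π) × 0.851266 = 159.6 W/m².

Q̄ ≈ 160 W/m²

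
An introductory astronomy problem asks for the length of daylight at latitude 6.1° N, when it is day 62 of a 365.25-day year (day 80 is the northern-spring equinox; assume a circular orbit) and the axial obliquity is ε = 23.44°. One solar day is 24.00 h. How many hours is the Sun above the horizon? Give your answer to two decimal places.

Solar longitude: L_s = 360° × (62 − 80)/365.25 = -17.741°, i.e. -17.741° + 360° = 342.259°.
sin δ = sin 23.44° × sin 342.259° = -0.12121, so δ = -6.962°.
cos h₀ = −tan ϕ · tan δ = −tan(+6.1°) × tan(-6.962°) = 0.0131, so h₀ = 1.5577 rad = 89.25°.
Daylight = 2h₀/(2π) × 24.00 h = (1.5577/π) × 24.00 = 11.90 h.

11.90 h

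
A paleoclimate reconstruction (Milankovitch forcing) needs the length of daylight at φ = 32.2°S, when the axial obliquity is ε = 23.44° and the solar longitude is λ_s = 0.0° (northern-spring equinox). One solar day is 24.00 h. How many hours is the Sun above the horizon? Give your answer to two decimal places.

Solar declination: sin δ = sin ε · sin λ_s = sin 23.44° × sin 0.0° = 0.00000, so δ = +0.000°.
cos H₀ = −tan φ · tan δ = −tan(-32.2°) × tan(+0.000°) = 0.0000, so H₀ = 1.5708 rad = 90.00°.
Daylight = 2H₀/(2π) × 24.00 h = (1.5708/π) × 24.00 = 12.00 h.

12.00 h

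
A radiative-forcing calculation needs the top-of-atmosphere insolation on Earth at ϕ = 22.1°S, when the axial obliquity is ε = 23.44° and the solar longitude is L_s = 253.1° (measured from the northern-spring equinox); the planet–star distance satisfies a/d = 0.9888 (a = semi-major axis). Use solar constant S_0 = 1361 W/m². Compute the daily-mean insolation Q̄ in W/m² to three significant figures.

Solar declination: sin δ = sin ε · sin L_s = sin 23.44° × sin 253.1° = -0.38061, so δ = -22.371°.
cos h₀ = −tan(-22.1°) tan(-22.371°) = -0.1671, h₀ = 1.7387 rad.
Bracket: h₀ sin ϕ sin δ + cos ϕ cos δ sin h₀ = 1.7387×-0.37622×-0.38061 + 0.92653×0.92474×0.98594 = 0.248970 + 0.844753 = 1.093723.
Inverse-square distance factor (a/d)² = 0.9888² = 0.977725.
Q̄ = (S_0/π) × 0.977725 × [bracket] = (1361/π) × 0.977725 × 1.093723 = 463.3 W/m².

Q̄ ≈ 463 W/m²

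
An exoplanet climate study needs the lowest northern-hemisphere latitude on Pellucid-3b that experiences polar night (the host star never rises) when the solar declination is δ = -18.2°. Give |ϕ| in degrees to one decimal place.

Polar night requires cos h₀ = −tan ϕ tan δ ≥ 1, i.e. tan ϕ tan δ ≤ −1.
The boundary is |tan ϕ| · |tan δ| = 1, so |ϕ| = 90° − |δ| = 90° − 18.2° = 71.8° in the northern hemisphere.

|ϕ| = 71.8°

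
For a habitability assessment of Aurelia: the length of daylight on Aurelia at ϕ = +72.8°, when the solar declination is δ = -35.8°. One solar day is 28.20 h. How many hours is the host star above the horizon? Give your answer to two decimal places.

cos h₀ = −tan ϕ · tan δ = 2.3299 ≥ 1, so the host star never rises (polar night) and h₀ = 0.
Daylight = 2h₀/(2π) × 28.20 h = (0.0000/π) × 28.20 = 0.00 h.

0.00 h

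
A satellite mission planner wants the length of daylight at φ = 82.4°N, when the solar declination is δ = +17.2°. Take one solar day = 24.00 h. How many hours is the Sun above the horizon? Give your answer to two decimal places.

Sunrise equation: cos H₀ = −tan φ · tan δ = -2.3200 ≤ −1, so the Sun never sets (polar day) and H₀ = π.
Daylight = 2H₀/(2π) × 24.00 h = (3.1416/π) × 24.00 = 24.00 h.

24.00 h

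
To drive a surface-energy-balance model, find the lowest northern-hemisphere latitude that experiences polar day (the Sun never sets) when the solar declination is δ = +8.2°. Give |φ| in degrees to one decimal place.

|φ| = 81.8°

Polar day requires cos H₀ = −tan φ tan δ ≤ −1, i.e. tan φ tan δ ≥ 1.
The boundary is |tan φ| · |tan δ| = 1, so |φ| = 90° − |δ| = 90° − 8.2° = 81.8° in the northern hemisphere.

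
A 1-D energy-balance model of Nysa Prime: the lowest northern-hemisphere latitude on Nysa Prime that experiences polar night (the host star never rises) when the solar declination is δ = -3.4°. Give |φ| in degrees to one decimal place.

Polar night requires cos H₀ = −tan φ tan δ ≥ 1, i.e. tan φ tan δ ≤ −1.
The boundary is |tan φ| · |tan δ| = 1, so |φ| = 90° − |δ| = 90° − 3.4° = 86.6° in the northern hemisphere.

|φ| = 86.6°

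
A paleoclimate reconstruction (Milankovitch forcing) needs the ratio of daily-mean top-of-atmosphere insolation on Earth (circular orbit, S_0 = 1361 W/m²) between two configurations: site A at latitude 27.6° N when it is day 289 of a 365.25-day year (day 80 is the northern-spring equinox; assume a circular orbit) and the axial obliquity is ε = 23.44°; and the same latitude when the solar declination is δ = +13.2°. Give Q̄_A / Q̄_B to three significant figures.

Q̄_A / Q̄_B ≈ 0.724

— Configuration A (ϕ=+27.6°):
Solar longitude: L_s = 360° × (289 − 80)/365.25 = 205.996°.
sin δ = sin 23.44° × sin 205.996° = -0.17435, so δ = -10.041°.
cos h₀ = −tan(+27.6°) tan(-10.041°) = 0.0926, h₀ = 1.4781 rad.
Bracket: h₀ sin ϕ sin δ + cos ϕ cos δ sin h₀ = 1.4781×0.46330×-0.17435 + 0.88620×0.98468×0.99571 = -0.119396 + 0.868880 = 0.749484.
Q̄ = (S_0/π) × [bracket] = (1361/π) × 0.749484 = 324.69 W/m².
— Configuration B (ϕ=+27.6°):
cos h₀ = −tan(+27.6°) tan(+13.200°) = -0.1226, h₀ = 1.6937 rad.
Bracket: h₀ sin ϕ sin δ + cos ϕ cos δ sin h₀ = 1.6937×0.46330×0.22835 + 0.88620×0.97358×0.99245 = 0.179184 + 0.856273 = 1.035457.
Q̄ = (S_0/π) × [bracket] = (1361/π) × 1.035457 = 448.58 W/m².
Ratio Q̄_A / Q̄_B = 324.69 / 448.58 = 0.7238.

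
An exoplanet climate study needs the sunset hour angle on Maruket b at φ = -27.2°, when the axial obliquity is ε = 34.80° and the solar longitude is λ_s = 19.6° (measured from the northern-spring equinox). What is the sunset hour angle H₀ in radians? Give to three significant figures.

Solar declination: sin δ = sin ε · sin λ_s = sin 34.80° × sin 19.6° = 0.19145, so δ = +11.037°.
cos H₀ = −tan φ · tan δ = −tan(-27.2°) × tan(+11.037°) = 0.1002, so H₀ = 1.4704 rad = 84.25°.

H₀ = 1.47 rad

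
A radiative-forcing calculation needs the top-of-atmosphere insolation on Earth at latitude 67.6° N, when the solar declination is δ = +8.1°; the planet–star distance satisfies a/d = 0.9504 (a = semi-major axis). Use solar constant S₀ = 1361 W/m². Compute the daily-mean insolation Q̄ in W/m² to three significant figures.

Q̄ ≈ 237 W/m²

cos H₀ = −tan(+67.6°) tan(+8.100°) = -0.3453, H₀ = 1.9234 rad.
Bracket: H₀ sin φ sin δ + cos φ cos δ sin H₀ = 1.9234×0.92455×0.14090 + 0.38107×0.99002×0.93849 = 0.250560 + 0.354061 = 0.604621.
Inverse-square distance factor (a/d)² = 0.9504² = 0.903260.
Q̄ = (S₀/π) × 0.903260 × [bracket] = (1361/π) × 0.903260 × 0.604621 = 236.6 W/m².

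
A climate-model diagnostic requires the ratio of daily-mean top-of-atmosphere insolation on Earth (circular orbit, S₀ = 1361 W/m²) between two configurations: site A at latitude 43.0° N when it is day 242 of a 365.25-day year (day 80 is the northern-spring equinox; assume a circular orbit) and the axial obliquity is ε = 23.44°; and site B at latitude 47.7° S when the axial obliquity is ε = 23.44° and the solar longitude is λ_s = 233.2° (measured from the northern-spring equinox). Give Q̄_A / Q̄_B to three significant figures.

Q̄_A / Q̄_B ≈ 0.835

— Configuration A (φ=+43.0°):
Solar longitude: λ_s = 360° × (242 − 80)/365.25 = 159.671°.
sin δ = sin 23.44° × sin 159.671° = 0.13819, so δ = +7.943°.
cos H₀ = −tan(+43.0°) tan(+7.943°) = -0.1301, H₀ = 1.7013 rad.
Bracket: H₀ sin φ sin δ + cos φ cos δ sin H₀ = 1.7013×0.68200×0.13819 + 0.73135×0.99041×0.99150 = 0.160340 + 0.718179 = 0.878519.
Q̄ = (S₀/π) × [bracket] = (1361/π) × 0.878519 = 380.59 W/m².
— Configuration B (φ=-47.7°):
Solar declination: sin δ = sin ε · sin λ_s = sin 23.44° × sin 233.2° = -0.31852, so δ = -18.574°.
cos H₀ = −tan(-47.7°) tan(-18.574°) = -0.3693, H₀ = 1.9490 rad.
Bracket: H₀ sin φ sin δ + cos φ cos δ sin H₀ = 1.9490×-0.73963×-0.31852 + 0.67301×0.94792×0.92932 = 0.459159 + 0.592869 = 1.052028.
Q̄ = (S₀/π) × [bracket] = (1361/π) × 1.052028 = 455.76 W/m².
Ratio Q̄_A / Q̄_B = 380.59 / 455.76 = 0.8351.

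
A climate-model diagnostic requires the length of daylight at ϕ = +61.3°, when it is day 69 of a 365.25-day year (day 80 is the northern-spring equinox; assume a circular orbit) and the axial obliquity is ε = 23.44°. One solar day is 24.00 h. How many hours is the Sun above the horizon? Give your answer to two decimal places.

Solar longitude: L_s = 360° × (69 − 80)/365.25 = -10.842°, i.e. -10.842° + 360° = 349.158°.
sin δ = sin 23.44° × sin 349.158° = -0.07482, so δ = -4.291°.
cos h₀ = −tan ϕ · tan δ = −tan(+61.3°) × tan(-4.291°) = 0.1371, so h₀ = 1.4333 rad = 82.12°.
Daylight = 2h₀/(2π) × 24.00 h = (1.4333/π) × 24.00 = 10.95 h.

10.95 h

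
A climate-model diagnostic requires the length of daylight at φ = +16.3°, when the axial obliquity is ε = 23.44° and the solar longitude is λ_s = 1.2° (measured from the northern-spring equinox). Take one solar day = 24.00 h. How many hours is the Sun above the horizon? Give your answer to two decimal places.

12.02 h

Solar declination: sin δ = sin ε · sin λ_s = sin 23.44° × sin 1.2° = 0.00833, so δ = +0.477°.
cos H₀ = −tan φ · tan δ = −tan(+16.3°) × tan(+0.477°) = -0.0024, so H₀ = 1.5732 rad = 90.14°.
Daylight = 2H₀/(2π) × 24.00 h = (1.5732/π) × 24.00 = 12.02 h.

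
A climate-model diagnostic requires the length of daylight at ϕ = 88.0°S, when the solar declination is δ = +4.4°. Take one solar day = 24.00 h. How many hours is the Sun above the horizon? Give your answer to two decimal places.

0.00 h

cos h₀ = −tan ϕ · tan δ = 2.2034 ≥ 1, so the Sun never rises (polar night) and h₀ = 0.
Daylight = 2h₀/(2π) × 24.00 h = (0.0000/π) × 24.00 = 0.00 h.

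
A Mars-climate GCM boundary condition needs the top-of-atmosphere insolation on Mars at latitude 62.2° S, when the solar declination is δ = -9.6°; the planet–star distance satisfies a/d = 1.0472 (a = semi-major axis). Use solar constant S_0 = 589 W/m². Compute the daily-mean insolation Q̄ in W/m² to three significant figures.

cos h₀ = −tan(-62.2°) tan(-9.600°) = -0.3208, h₀ = 1.8974 rad.
Bracket: h₀ sin ϕ sin δ + cos ϕ cos δ sin h₀ = 1.8974×-0.88458×-0.16677 + 0.46639×0.98600×0.94715 = 0.279907 + 0.435557 = 0.715464.
Inverse-square distance factor (a/d)² = 1.0472² = 1.096628.
Q̄ = (S_0/π) × 1.096628 × [bracket] = (589/π) × 1.096628 × 0.715464 = 147.1 W/m².

Q̄ ≈ 147 W/m²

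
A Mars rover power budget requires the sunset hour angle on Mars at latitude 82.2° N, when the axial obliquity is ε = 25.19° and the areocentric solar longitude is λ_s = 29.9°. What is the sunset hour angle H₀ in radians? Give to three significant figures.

sin δ = sin 25.19° × sin 29.9° = 0.21217, so δ = +12.249°.
Sunrise equation: cos H₀ = −tan φ · tan δ = -1.5849 ≤ −1, so the Sun never sets (polar day) and H₀ = π.

H₀ = 3.14 rad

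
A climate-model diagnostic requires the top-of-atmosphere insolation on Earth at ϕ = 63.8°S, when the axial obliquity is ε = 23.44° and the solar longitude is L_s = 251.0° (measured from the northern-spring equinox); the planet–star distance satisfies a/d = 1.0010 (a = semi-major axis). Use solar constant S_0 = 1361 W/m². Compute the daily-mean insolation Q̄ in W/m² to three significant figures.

Solar declination: sin δ = sin ε · sin L_s = sin 23.44° × sin 251.0° = -0.37612, so δ = -22.093°.
cos h₀ = −tan(-63.8°) tan(-22.093°) = -0.8249, h₀ = 2.5409 rad.
Bracket: h₀ sin ϕ sin δ + cos ϕ cos δ sin h₀ = 2.5409×-0.89726×-0.37612 + 0.44151×0.92657×0.56522 = 0.857496 + 0.231226 = 1.088722.
Inverse-square distance factor (a/d)² = 1.0010² = 1.002001.
Q̄ = (S_0/π) × 1.002001 × [bracket] = (1361/π) × 1.002001 × 1.088722 = 472.6 W/m².

Q̄ ≈ 473 W/m²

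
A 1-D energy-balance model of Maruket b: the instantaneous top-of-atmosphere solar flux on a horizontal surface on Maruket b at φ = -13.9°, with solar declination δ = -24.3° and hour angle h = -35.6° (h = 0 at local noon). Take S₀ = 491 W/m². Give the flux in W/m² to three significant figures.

402 W/m²

cos θ_z = sin φ sin δ + cos φ cos δ cos h = 0.098857 + 0.719362 = 0.818219.
Flux = S₀ · cos θ_z = 491 × 0.818219 = 401.7 W/m².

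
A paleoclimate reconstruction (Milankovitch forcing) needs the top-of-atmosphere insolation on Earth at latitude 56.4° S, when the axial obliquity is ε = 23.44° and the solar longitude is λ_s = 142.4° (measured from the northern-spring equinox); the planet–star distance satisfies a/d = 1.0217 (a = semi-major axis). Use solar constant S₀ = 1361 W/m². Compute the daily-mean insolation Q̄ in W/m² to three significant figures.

Q̄ ≈ 117 W/m²

Solar declination: sin δ = sin ε · sin λ_s = sin 23.44° × sin 142.4° = 0.24271, so δ = +14.046°.
cos H₀ = −tan(-56.4°) tan(+14.046°) = 0.3766, H₀ = 1.1847 rad.
Bracket: H₀ sin φ sin δ + cos φ cos δ sin H₀ = 1.1847×-0.83292×0.24271 + 0.55339×0.97010×0.92639 = -0.239497 + 0.497327 = 0.257830.
Inverse-square distance factor (a/d)² = 1.0217² = 1.043871.
Q̄ = (S₀/π) × 1.043871 × [bracket] = (1361/π) × 1.043871 × 0.257830 = 116.6 W/m².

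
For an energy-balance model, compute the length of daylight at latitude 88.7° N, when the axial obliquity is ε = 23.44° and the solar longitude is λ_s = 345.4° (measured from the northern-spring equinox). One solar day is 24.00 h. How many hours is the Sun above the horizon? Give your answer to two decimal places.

0.00 h

Solar declination: sin δ = sin ε · sin λ_s = sin 23.44° × sin 345.4° = -0.10027, so δ = -5.755°.
cos H₀ = −tan φ · tan δ = 4.4409 ≥ 1, so the Sun never rises (polar night) and H₀ = 0.
Daylight = 2H₀/(2π) × 24.00 h = (0.0000/π) × 24.00 = 0.00 h.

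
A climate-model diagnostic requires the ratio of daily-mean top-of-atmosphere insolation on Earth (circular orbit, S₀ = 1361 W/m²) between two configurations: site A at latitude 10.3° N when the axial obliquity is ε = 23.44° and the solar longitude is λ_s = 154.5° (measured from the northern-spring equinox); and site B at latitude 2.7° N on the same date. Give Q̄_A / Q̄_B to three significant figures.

— Configuration A (φ=+10.3°):
Solar declination: sin δ = sin ε · sin λ_s = sin 23.44° × sin 154.5° = 0.17125, so δ = +9.861°.
cos H₀ = −tan(+10.3°) tan(+9.861°) = -0.0316, H₀ = 1.6024 rad.
Bracket: H₀ sin φ sin δ + cos φ cos δ sin H₀ = 1.6024×0.17880×0.17125 + 0.98389×0.98523×0.99950 = 0.049065 + 0.968873 = 1.017938.
Q̄ = (S₀/π) × [bracket] = (1361/π) × 1.017938 = 440.99 W/m².
— Configuration B (φ=+2.7°):
cos H₀ = −tan(+2.7°) tan(+9.861°) = -0.0082, H₀ = 1.5790 rad.
Bracket: H₀ sin φ sin δ + cos φ cos δ sin H₀ = 1.5790×0.04711×0.17125 + 0.99889×0.98523×0.99997 = 0.012739 + 0.984107 = 0.996846.
Q̄ = (S₀/π) × [bracket] = (1361/π) × 0.996846 = 431.85 W/m².
Ratio Q̄_A / Q̄_B = 440.99 / 431.85 = 1.021.

Q̄_A / Q̄_B ≈ 1.02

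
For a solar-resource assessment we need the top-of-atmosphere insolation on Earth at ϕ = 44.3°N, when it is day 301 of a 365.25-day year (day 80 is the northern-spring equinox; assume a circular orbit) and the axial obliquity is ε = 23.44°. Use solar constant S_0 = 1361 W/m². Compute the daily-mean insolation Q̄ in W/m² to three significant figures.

Solar longitude: L_s = 360° × (301 − 80)/365.25 = 217.823°.
sin δ = sin 23.44° × sin 217.823° = -0.24394, so δ = -14.119°.
cos h₀ = −tan(+44.3°) tan(-14.119°) = 0.2455, h₀ = 1.3228 rad.
Bracket: h₀ sin ϕ sin δ + cos ϕ cos δ sin h₀ = 1.3228×0.69842×-0.24394 + 0.71569×0.96979×0.96941 = -0.225369 + 0.672837 = 0.447468.
Q̄ = (S_0/π) × [bracket] = (1361/π) × 0.447468 = 193.9 W/m².

Q̄ ≈ 194 W/m²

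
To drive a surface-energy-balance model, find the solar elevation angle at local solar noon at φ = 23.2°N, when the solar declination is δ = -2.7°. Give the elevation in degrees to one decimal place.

64.1°

At local noon the hour angle is zero, so the zenith angle equals |φ − δ| = |+23.2° − (-2.700°)| = 25.900°.
Elevation = 90° − 25.900° = 64.1°.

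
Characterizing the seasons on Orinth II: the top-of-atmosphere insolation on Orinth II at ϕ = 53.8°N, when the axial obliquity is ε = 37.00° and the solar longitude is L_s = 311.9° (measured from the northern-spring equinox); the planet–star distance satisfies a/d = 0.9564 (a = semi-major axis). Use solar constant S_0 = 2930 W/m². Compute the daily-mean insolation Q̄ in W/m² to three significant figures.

Q̄ ≈ 76.5 W/m²

Solar declination: sin δ = sin ε · sin L_s = sin 37.00° × sin 311.9° = -0.44794, so δ = -26.611°.
cos h₀ = −tan(+53.8°) tan(-26.611°) = 0.6845, h₀ = 0.8168 rad.
Bracket: h₀ sin ϕ sin δ + cos ϕ cos δ sin h₀ = 0.8168×0.80696×-0.44794 + 0.59061×0.89406×0.72897 = -0.295248 + 0.384926 = 0.089678.
Inverse-square distance factor (a/d)² = 0.9564² = 0.914701.
Q̄ = (S_0/π) × 0.914701 × [bracket] = (2930/π) × 0.914701 × 0.089678 = 76.50 W/m².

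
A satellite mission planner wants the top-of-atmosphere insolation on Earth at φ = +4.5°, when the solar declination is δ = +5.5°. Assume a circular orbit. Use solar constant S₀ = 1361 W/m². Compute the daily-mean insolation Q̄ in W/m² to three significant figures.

Q̄ ≈ 435 W/m²

cos H₀ = −tan(+4.5°) tan(+5.500°) = -0.0076, H₀ = 1.5784 rad.
Bracket: H₀ sin φ sin δ + cos φ cos δ sin H₀ = 1.5784×0.07846×0.09585 + 0.99692×0.99540×0.99997 = 0.011870 + 0.992304 = 1.004174.
Q̄ = (S₀/π) × [bracket] = (1361/π) × 1.004174 = 435.0 W/m².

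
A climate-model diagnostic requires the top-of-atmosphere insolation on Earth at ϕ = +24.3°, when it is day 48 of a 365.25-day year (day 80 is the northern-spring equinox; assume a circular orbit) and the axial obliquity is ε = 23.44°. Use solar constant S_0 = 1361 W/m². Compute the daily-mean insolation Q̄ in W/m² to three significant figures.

Solar longitude: L_s = 360° × (48 − 80)/365.25 = -31.540°, i.e. -31.540° + 360° = 328.460°.
sin δ = sin 23.44° × sin 328.460° = -0.20808, so δ = -12.010°.
cos h₀ = −tan(+24.3°) tan(-12.010°) = 0.0961, h₀ = 1.4746 rad.
Bracket: h₀ sin ϕ sin δ + cos ϕ cos δ sin h₀ = 1.4746×0.41151×-0.20808 + 0.91140×0.97811×0.99538 = -0.126266 + 0.887331 = 0.761065.
Q̄ = (S_0/π) × [bracket] = (1361/π) × 0.761065 = 329.7 W/m².

Q̄ ≈ 330 W/m²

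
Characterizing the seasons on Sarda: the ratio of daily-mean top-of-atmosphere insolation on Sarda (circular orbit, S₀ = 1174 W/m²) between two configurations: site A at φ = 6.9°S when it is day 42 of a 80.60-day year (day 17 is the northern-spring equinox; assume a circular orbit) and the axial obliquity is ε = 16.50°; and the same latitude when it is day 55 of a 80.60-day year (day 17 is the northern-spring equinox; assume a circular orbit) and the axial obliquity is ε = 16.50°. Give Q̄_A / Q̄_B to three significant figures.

— Configuration A (φ=-6.9°):
Solar longitude: λ_s = 360° × (42 − 17)/80.60 = 111.663°.
sin δ = sin 16.50° × sin 111.663° = 0.26396, so δ = +15.305°.
cos H₀ = −tan(-6.9°) tan(+15.305°) = 0.0331, H₀ = 1.5377 rad.
Bracket: H₀ sin φ sin δ + cos φ cos δ sin H₀ = 1.5377×-0.12014×0.26396 + 0.99276×0.96453×0.99945 = -0.048764 + 0.957020 = 0.908256.
Q̄ = (S₀/π) × [bracket] = (1174/π) × 0.908256 = 339.41 W/m².
— Configuration B (φ=-6.9°):
Solar longitude: λ_s = 360° × (55 − 17)/80.60 = 169.727°.
sin δ = sin 16.50° × sin 169.727° = 0.05065, so δ = +2.903°.
cos H₀ = −tan(-6.9°) tan(+2.903°) = 0.0061, H₀ = 1.5647 rad.
Bracket: H₀ sin φ sin δ + cos φ cos δ sin H₀ = 1.5647×-0.12014×0.05065 + 0.99276×0.99872×0.99998 = -0.009521 + 0.991469 = 0.981948.
Q̄ = (S₀/π) × [bracket] = (1174/π) × 0.981948 = 366.95 W/m².
Ratio Q̄_A / Q̄_B = 339.41 / 366.95 = 0.9249.

Q̄_A / Q̄_B ≈ 0.925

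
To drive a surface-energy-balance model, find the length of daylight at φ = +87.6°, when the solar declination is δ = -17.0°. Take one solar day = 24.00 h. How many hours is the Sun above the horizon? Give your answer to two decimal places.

0.00 h

cos H₀ = −tan φ · tan δ = 7.2945 ≥ 1, so the Sun never rises (polar night) and H₀ = 0.
Daylight = 2H₀/(2π) × 24.00 h = (0.0000/π) × 24.00 = 0.00 h.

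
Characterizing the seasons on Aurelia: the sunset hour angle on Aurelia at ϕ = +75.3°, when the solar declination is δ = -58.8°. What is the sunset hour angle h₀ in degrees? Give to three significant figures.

h₀ = 0.00°

cos h₀ = −tan ϕ · tan δ = 6.2940 ≥ 1, so the host star never rises (polar night) and h₀ = 0.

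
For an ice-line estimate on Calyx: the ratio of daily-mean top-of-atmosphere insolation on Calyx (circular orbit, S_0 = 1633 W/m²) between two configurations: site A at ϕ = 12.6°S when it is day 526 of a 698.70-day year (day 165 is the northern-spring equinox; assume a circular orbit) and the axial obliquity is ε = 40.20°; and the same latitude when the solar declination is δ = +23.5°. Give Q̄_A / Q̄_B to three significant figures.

Q̄_A / Q̄_B ≈ 1.31

— Configuration A (ϕ=-12.6°):
Solar longitude: L_s = 360° × (526 − 165)/698.70 = 186.003°.
sin δ = sin 40.20° × sin 186.003° = -0.06750, so δ = -3.870°.
cos h₀ = −tan(-12.6°) tan(-3.870°) = -0.0151, h₀ = 1.5859 rad.
Bracket: h₀ sin ϕ sin δ + cos ϕ cos δ sin h₀ = 1.5859×-0.21814×-0.06750 + 0.97592×0.99772×0.99989 = 0.023352 + 0.973588 = 0.996940.
Q̄ = (S_0/π) × [bracket] = (1633/π) × 0.996940 = 518.21 W/m².
— Configuration B (ϕ=-12.6°):
cos h₀ = −tan(-12.6°) tan(+23.500°) = 0.0972, h₀ = 1.4735 rad.
Bracket: h₀ sin ϕ sin δ + cos ϕ cos δ sin h₀ = 1.4735×-0.21814×0.39875 + 0.97592×0.91706×0.99527 = -0.128170 + 0.890744 = 0.762574.
Q̄ = (S_0/π) × [bracket] = (1633/π) × 0.762574 = 396.39 W/m².
Ratio Q̄_A / Q̄_B = 518.21 / 396.39 = 1.307.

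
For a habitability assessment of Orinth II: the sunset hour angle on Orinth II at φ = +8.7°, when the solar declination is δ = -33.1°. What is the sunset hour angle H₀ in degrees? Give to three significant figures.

H₀ = 84.3°

cos H₀ = −tan φ · tan δ = −tan(+8.7°) × tan(-33.100°) = 0.0998, so H₀ = 1.4709 rad = 84.28°.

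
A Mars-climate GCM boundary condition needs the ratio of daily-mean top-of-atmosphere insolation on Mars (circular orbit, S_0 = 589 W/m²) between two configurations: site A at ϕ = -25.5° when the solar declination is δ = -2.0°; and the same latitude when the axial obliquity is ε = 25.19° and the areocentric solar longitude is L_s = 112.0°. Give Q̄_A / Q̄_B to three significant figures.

— Configuration A (ϕ=-25.5°):
cos h₀ = −tan(-25.5°) tan(-2.000°) = -0.0167, h₀ = 1.5875 rad.
Bracket: h₀ sin ϕ sin δ + cos ϕ cos δ sin h₀ = 1.5875×-0.43051×-0.03490 + 0.90259×0.99939×0.99986 = 0.023852 + 0.901913 = 0.925765.
Q̄ = (S_0/π) × [bracket] = (589/π) × 0.925765 = 173.57 W/m².
— Configuration B (ϕ=-25.5°):
sin δ = sin 25.19° × sin 112.0° = 0.39463, so δ = +23.243°.
cos h₀ = −tan(-25.5°) tan(+23.243°) = 0.2049, h₀ = 1.3645 rad.
Bracket: h₀ sin ϕ sin δ + cos ϕ cos δ sin h₀ = 1.3645×-0.43051×0.39463 + 0.90259×0.91884×0.97879 = -0.231818 + 0.811746 = 0.579928.
Q̄ = (S_0/π) × [bracket] = (589/π) × 0.579928 = 108.73 W/m².
Ratio Q̄_A / Q̄_B = 173.57 / 108.73 = 1.596.

Q̄_A / Q̄_B ≈ 1.60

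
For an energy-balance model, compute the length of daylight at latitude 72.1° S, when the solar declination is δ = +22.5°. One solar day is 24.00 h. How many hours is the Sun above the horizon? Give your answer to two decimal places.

0.00 h

cos H₀ = −tan φ · tan δ = 1.2824 ≥ 1, so the Sun never rises (polar night) and H₀ = 0.
Daylight = 2H₀/(2π) × 24.00 h = (0.0000/π) × 24.00 = 0.00 h.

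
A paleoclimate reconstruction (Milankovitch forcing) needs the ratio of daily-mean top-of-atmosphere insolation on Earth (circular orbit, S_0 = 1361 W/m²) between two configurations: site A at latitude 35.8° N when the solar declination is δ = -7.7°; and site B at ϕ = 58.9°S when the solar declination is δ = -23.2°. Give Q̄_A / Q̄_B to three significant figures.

— Configuration A (ϕ=+35.8°):
cos h₀ = −tan(+35.8°) tan(-7.700°) = 0.0975, h₀ = 1.4731 rad.
Bracket: h₀ sin ϕ sin δ + cos ϕ cos δ sin h₀ = 1.4731×0.58496×-0.13399 + 0.81106×0.99098×0.99523 = -0.115460 + 0.799910 = 0.684450.
Q̄ = (S_0/π) × [bracket] = (1361/π) × 0.684450 = 296.52 W/m².
— Configuration B (ϕ=-58.9°):
cos h₀ = −tan(-58.9°) tan(-23.200°) = -0.7105, h₀ = 2.3610 rad.
Bracket: h₀ sin ϕ sin δ + cos ϕ cos δ sin h₀ = 2.3610×-0.85627×-0.39394 + 0.51653×0.91914×0.70370 = 0.796410 + 0.334091 = 1.130501.
Q̄ = (S_0/π) × [bracket] = (1361/π) × 1.130501 = 489.76 W/m².
Ratio Q̄_A / Q̄_B = 296.52 / 489.76 = 0.6054.

Q̄_A / Q̄_B ≈ 0.605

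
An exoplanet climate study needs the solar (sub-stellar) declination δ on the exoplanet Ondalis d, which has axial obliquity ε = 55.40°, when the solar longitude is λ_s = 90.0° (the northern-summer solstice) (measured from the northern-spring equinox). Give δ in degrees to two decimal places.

sin δ = sin ε · sin λ_s = sin 55.40° × sin 90.0° = 0.823136.
δ = arcsin(0.823136) = +55.40°.

δ = +55.40°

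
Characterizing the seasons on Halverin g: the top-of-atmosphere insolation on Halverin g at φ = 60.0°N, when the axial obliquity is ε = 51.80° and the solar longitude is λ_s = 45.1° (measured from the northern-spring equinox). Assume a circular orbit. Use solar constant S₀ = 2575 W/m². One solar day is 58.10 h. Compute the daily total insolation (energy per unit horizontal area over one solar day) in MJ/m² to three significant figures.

260 MJ/m²

Solar declination: sin δ = sin ε · sin λ_s = sin 51.80° × sin 45.1° = 0.55665, so δ = +33.825°.
cos H₀ = −tan(+60.0°) tan(+33.825°) = -1.1606 ≤ −1 ⇒ polar day, H₀ = π.
Bracket: H₀ sin φ sin δ + cos φ cos δ sin H₀ = 3.1416×0.86603×0.55665 + 0.50000×0.83074×0.00000 = 1.514489 + 0.000000 = 1.514489.
Q̄ = (S₀/π) × [bracket] = (2575/π) × 1.514489 = 1241.3 W/m².
Daily total = Q̄ × 58.10 h × 3600 s/h = 1241.3 × 58.10 × 3600 / 10⁶ = 259.6 MJ/m².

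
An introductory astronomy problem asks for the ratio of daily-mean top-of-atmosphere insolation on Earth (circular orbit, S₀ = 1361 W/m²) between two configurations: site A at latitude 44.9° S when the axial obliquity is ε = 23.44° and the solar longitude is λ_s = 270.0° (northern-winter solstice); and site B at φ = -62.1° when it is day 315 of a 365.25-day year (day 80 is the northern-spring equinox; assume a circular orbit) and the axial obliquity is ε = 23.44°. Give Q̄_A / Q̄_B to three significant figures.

— Configuration A (φ=-44.9°):
Solar declination: sin δ = sin ε · sin λ_s = sin 23.44° × sin 270.0° = -0.39779, so δ = -23.440°.
cos H₀ = −tan(-44.9°) tan(-23.440°) = -0.4321, H₀ = 2.0176 rad.
Bracket: H₀ sin φ sin δ + cos φ cos δ sin H₀ = 2.0176×-0.70587×-0.39779 + 0.70834×0.91748×0.90185 = 0.566518 + 0.586101 = 1.152619.
Q̄ = (S₀/π) × [bracket] = (1361/π) × 1.152619 = 499.34 W/m².
— Configuration B (φ=-62.1°):
Solar longitude: λ_s = 360° × (315 − 80)/365.25 = 231.622°.
sin δ = sin 23.44° × sin 231.622° = -0.31184, so δ = -18.170°.
cos H₀ = −tan(-62.1°) tan(-18.170°) = -0.6199, H₀ = 2.2394 rad.
Bracket: H₀ sin φ sin δ + cos φ cos δ sin H₀ = 2.2394×-0.88377×-0.31184 + 0.46793×0.95013×0.78470 = 0.617167 + 0.348873 = 0.966040.
Q̄ = (S₀/π) × [bracket] = (1361/π) × 0.966040 = 418.51 W/m².
Ratio Q̄_A / Q̄_B = 499.34 / 418.51 = 1.193.

Q̄_A / Q̄_B ≈ 1.19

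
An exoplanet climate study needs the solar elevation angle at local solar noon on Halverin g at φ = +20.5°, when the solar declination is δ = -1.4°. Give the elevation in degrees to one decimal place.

68.1°

At local noon the hour angle is zero, so the zenith angle equals |φ − δ| = |+20.5° − (-1.400°)| = 21.900°.
Elevation = 90° − 21.900° = 68.1°.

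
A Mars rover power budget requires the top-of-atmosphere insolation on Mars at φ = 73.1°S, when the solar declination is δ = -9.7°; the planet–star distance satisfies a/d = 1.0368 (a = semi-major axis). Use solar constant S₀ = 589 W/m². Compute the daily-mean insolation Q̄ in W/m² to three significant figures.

cos H₀ = −tan(-73.1°) tan(-9.700°) = -0.5626, H₀ = 2.1683 rad.
Bracket: H₀ sin φ sin δ + cos φ cos δ sin H₀ = 2.1683×-0.95681×-0.16849 + 0.29070×0.98570×0.82672 = 0.349558 + 0.236891 = 0.586449.
Inverse-square distance factor (a/d)² = 1.0368² = 1.074954.
Q̄ = (S₀/π) × 1.074954 × [bracket] = (589/π) × 1.074954 × 0.586449 = 118.2 W/m².

Q̄ ≈ 118 W/m²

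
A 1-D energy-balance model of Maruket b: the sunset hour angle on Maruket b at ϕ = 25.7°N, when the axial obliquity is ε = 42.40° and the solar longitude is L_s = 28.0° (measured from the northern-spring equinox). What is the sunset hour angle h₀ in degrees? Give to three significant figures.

h₀ = 99.2°

Solar declination: sin δ = sin ε · sin L_s = sin 42.40° × sin 28.0° = 0.31657, so δ = +18.455°.
cos h₀ = −tan ϕ · tan δ = −tan(+25.7°) × tan(+18.455°) = -0.1606, so h₀ = 1.7321 rad = 99.24°.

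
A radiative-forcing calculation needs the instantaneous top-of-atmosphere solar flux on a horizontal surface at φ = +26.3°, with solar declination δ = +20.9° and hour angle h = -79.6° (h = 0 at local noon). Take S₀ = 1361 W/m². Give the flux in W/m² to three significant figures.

421 W/m²

cos θ_z = sin φ sin δ + cos φ cos δ cos h = 0.158060 + 0.151185 = 0.309245.
Flux = S₀ · cos θ_z = 1361 × 0.309245 = 420.9 W/m².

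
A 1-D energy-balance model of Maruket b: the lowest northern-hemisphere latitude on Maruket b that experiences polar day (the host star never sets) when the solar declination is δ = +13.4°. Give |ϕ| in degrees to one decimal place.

|ϕ| = 76.6°

Polar day requires cos h₀ = −tan ϕ tan δ ≤ −1, i.e. tan ϕ tan δ ≥ 1.
The boundary is |tan ϕ| · |tan δ| = 1, so |ϕ| = 90° − |δ| = 90° − 13.4° = 76.6° in the northern hemisphere.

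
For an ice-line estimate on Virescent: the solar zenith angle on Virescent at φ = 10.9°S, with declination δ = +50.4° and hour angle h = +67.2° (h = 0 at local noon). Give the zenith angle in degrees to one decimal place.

cos θ_z = sin φ sin δ + cos φ cos δ cos h = -0.145701 + 0.242555 = 0.096854.
θ_z = arccos(0.096854) = 84.4°.

θ_z = 84.4°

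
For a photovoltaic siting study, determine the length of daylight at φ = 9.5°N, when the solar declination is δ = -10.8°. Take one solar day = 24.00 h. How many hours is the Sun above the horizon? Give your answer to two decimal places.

11.76 h

cos H₀ = −tan φ · tan δ = −tan(+9.5°) × tan(-10.800°) = 0.0319, so H₀ = 1.5389 rad = 88.17°.
Daylight = 2H₀/(2π) × 24.00 h = (1.5389/π) × 24.00 = 11.76 h.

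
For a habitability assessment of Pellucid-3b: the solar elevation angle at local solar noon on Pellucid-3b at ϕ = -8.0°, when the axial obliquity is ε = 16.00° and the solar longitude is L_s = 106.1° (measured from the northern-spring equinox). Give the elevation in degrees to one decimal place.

Solar declination: sin δ = sin ε · sin L_s = sin 16.00° × sin 106.1° = 0.26483, so δ = +15.357°.
At local noon the hour angle is zero, so the zenith angle equals |ϕ − δ| = |-8.0° − (+15.357°)| = 23.357°.
Elevation = 90° − 23.357° = 66.6°.

66.6°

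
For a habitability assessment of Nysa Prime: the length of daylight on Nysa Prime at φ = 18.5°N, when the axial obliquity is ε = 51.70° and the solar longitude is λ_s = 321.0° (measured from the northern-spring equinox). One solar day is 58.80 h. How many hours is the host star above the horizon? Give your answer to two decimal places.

Solar declination: sin δ = sin ε · sin λ_s = sin 51.70° × sin 321.0° = -0.49388, so δ = -29.596°.
cos H₀ = −tan φ · tan δ = −tan(+18.5°) × tan(-29.596°) = 0.1900, so H₀ = 1.3796 rad = 79.04°.
Daylight = 2H₀/(2π) × 58.80 h = (1.3796/π) × 58.80 = 25.82 h.

25.82 h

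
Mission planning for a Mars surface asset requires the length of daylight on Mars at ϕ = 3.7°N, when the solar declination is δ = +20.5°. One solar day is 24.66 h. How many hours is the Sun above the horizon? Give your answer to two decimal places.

12.52 h

cos h₀ = −tan ϕ · tan δ = −tan(+3.7°) × tan(+20.500°) = -0.0242, so h₀ = 1.5950 rad = 91.39°.
Daylight = 2h₀/(2π) × 24.66 h = (1.5950/π) × 24.66 = 12.52 h.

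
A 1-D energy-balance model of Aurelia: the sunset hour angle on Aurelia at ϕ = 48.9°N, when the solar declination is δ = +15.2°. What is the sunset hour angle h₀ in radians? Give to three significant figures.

h₀ = 1.89 rad

cos h₀ = −tan ϕ · tan δ = −tan(+48.9°) × tan(+15.200°) = -0.3114, so h₀ = 1.8875 rad = 108.15°.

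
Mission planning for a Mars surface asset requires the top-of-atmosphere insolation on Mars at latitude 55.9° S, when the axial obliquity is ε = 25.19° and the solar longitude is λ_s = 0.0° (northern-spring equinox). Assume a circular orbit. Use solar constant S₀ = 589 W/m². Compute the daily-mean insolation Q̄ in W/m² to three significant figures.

Q̄ ≈ 105 W/m²

Solar declination: sin δ = sin ε · sin λ_s = sin 25.19° × sin 0.0° = 0.00000, so δ = +0.000°.
cos H₀ = −tan(-55.9°) tan(+0.000°) = 0.0000, H₀ = 1.5708 rad.
Bracket: H₀ sin φ sin δ + cos φ cos δ sin H₀ = 1.5708×-0.82806×0.00000 + 0.56064×1.00000×1.00000 = -0.000000 + 0.560640 = 0.560640.
Q̄ = (S₀/π) × [bracket] = (589/π) × 0.560640 = 105.1 W/m².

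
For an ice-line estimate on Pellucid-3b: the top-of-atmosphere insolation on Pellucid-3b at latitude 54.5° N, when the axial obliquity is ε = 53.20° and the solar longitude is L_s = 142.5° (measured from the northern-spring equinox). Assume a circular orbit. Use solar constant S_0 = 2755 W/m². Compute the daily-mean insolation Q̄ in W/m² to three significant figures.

Solar declination: sin δ = sin ε · sin L_s = sin 53.20° × sin 142.5° = 0.48745, so δ = +29.173°.
cos h₀ = −tan(+54.5°) tan(+29.173°) = -0.7827, h₀ = 2.4697 rad.
Bracket: h₀ sin ϕ sin δ + cos ϕ cos δ sin h₀ = 2.4697×0.81412×0.48745 + 0.58070×0.87315×0.62244 = 0.980083 + 0.315601 = 1.295684.
Q̄ = (S_0/π) × [bracket] = (2755/π) × 1.295684 = 1136 W/m².

Q̄ ≈ 1.14e+03 W/m²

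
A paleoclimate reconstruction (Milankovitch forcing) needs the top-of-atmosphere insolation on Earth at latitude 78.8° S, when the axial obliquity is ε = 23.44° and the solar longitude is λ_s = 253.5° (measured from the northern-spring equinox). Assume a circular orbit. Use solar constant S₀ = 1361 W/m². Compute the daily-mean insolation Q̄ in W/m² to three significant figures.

Solar declination: sin δ = sin ε · sin λ_s = sin 23.44° × sin 253.5° = -0.38141, so δ = -22.421°.
cos H₀ = −tan(-78.8°) tan(-22.421°) = -2.0838 ≤ −1 ⇒ polar day, H₀ = π.
Bracket: H₀ sin φ sin δ + cos φ cos δ sin H₀ = 3.1416×-0.98096×-0.38141 + 0.19423×0.92441×0.00000 = 1.175423 + 0.000000 = 1.175423.
Q̄ = (S₀/π) × [bracket] = (1361/π) × 1.175423 = 509.2 W/m².

Q̄ ≈ 509 W/m²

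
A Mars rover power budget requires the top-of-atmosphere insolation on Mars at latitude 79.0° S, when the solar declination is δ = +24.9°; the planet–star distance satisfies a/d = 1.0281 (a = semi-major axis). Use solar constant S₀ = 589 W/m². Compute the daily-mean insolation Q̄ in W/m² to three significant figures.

cos H₀ = −tan(-79.0°) tan(+24.900°) = 2.3880 ≥ 1 ⇒ polar night, H₀ = 0 and Q̄ = 0.
Inverse-square distance factor (a/d)² = 1.0281² = 1.056990.

Q̄ ≈ 0.00 W/m²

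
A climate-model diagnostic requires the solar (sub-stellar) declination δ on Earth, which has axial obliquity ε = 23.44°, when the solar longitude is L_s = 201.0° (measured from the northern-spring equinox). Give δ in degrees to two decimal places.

sin δ = sin ε · sin L_s = sin 23.44° × sin 201.0° = -0.142555.
δ = arcsin(-0.142555) = -8.20°.

δ = -8.20°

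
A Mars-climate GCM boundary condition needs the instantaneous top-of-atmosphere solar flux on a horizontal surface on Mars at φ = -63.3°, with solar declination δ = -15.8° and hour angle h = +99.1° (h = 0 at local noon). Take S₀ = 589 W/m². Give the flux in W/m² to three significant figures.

103 W/m²

cos θ_z = sin φ sin δ + cos φ cos δ cos h = 0.243247 + -0.068379 = 0.174868.
Flux = S₀ · cos θ_z = 589 × 0.174868 = 103.0 W/m².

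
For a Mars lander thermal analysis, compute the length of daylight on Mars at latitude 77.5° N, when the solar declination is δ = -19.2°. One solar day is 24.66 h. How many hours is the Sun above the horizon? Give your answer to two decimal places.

cos H₀ = −tan φ · tan δ = 1.5708 ≥ 1, so the Sun never rises (polar night) and H₀ = 0.
Daylight = 2H₀/(2π) × 24.66 h = (0.0000/π) × 24.66 = 0.00 h.

0.00 h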